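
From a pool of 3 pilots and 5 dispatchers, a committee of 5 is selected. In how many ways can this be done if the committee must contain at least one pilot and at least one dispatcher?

55

Total 5-person selections from all 8: C(8,5) = 56.
Selections missing a whole group: no pilots → C(5,5) = 1; no dispatchers → C(3,5) = 0.
Both groups omitted at once is impossible, so 56 − 1 = 55.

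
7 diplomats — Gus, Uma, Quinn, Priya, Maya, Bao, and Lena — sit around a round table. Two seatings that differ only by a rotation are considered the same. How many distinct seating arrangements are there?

Fix one person's seat to break rotational symmetry; the remaining 6 people can be arranged in (6)! = 720 ways.

720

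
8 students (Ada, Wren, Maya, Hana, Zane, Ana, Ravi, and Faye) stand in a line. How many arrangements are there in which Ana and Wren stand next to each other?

Glue Ana and Wren into one block (2 internal orders), leaving 7 units to arrange in a row.
So the count is 2·(7)! = 10080.

10080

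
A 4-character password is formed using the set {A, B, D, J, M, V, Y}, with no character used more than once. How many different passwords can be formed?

This is a permutation of 4 out of 7: P(7,4) = 7!/3!.
That product is 7 × 6 × 5 × 4 = 840.

840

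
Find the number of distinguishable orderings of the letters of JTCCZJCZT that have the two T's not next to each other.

5880

Total arrangements of JTCCZJCZT: 9!/(3!·2!·2!·2!) = 7560.
If the two T's are adjacent, glue them into one block, leaving 8 items to arrange: (8)!/(3!·2!·2!) = 1680 ways.
Subtracting, 7560 − 1680 = 5880 arrangements keep the T's apart.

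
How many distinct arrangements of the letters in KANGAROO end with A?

2520

Fix A in the last position and arrange the remaining 7 letters.
Those 7 letters have O appearing twice, giving (7)!/(2!) = 2520.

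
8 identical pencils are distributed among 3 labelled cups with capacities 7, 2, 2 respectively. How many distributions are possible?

8

Ignoring the caps, the number of non-negative solutions to x_1+…+x_3 = 8 is C(10,2) = 45.
Subtract solutions that violate a single cap (substitute x_i' = x_i − (cap_i+1)): x_1 ≥ 8 gives C(2,2) = 1; x_2 ≥ 3 gives C(7,2) = 21; x_3 ≥ 3 gives C(7,2) = 21. Together 43.
Add back pairs where two caps are both exceeded: 0 + 0 + 6 = 6.
By inclusion–exclusion the count is 45 − 43 + 6 = 8.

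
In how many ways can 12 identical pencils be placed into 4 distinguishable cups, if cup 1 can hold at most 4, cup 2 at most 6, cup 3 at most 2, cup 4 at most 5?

45

By stars and bars, unrestricted non-negative solutions to x_1+…+x_4 = 12 number C(12+3,3) = 455.
Subtract solutions that violate a single cap (substitute x_i' = x_i − (cap_i+1)): x_1 ≥ 5 gives C(10,3) = 120; x_2 ≥ 7 gives C(8,3) = 56; x_3 ≥ 3 gives C(12,3) = 220; x_4 ≥ 6 gives C(9,3) = 84. Together 480.
Add back pairs where two caps are both exceeded: 1 + 35 + 4 + 10 + 0 + 20 = 70.
By inclusion–exclusion the count is 455 − 480 + 70 = 45.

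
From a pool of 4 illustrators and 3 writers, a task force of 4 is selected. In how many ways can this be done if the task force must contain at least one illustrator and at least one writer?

Total 4-person selections from all 7: C(7,4) = 35.
Selections missing a whole group: no illustrators → C(3,4) = 0; no writers → C(4,4) = 1.
Both groups omitted at once is impossible, so 35 − 1 = 34.

34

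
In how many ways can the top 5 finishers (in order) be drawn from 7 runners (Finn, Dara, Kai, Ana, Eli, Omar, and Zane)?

2520

This is an ordered selection of 5 from 7: P(7,5).
That gives 7 × 6 × 5 × 4 × 3 = 2520.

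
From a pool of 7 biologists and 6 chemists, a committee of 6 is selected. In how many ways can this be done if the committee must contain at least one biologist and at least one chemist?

1708

Unrestricted: C(13,6) = 1716 ways to pick any 6 of the 13.
Selections missing a whole group: no biologists → C(6,6) = 1; no chemists → C(7,6) = 7.
Both groups omitted at once is impossible, so 1716 − 8 = 1708.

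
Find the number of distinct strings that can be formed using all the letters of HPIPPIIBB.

5040

The 9 letters of HPIPPIIBB have repeats: B appearing twice, I appearing 3 times, and P appearing 3 times.
Dividing 9! = 362880 by 3!·3!·2! = 72 for the repeated letters gives 5040.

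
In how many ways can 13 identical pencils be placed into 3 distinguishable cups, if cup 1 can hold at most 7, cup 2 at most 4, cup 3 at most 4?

6

Ignoring the caps, the number of non-negative solutions to x_1+…+x_3 = 13 is C(15,2) = 105.
Subtract solutions that violate a single cap (substitute x_i' = x_i − (cap_i+1)): x_1 ≥ 8 gives C(7,2) = 21; x_2 ≥ 5 gives C(10,2) = 45; x_3 ≥ 5 gives C(10,2) = 45. Together 111.
Add back pairs where two caps are both exceeded: 1 + 1 + 10 = 12.
By inclusion–exclusion the count is 105 − 111 + 12 = 6.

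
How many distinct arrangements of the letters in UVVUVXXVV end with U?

Fix U in the last position and arrange the remaining 8 letters.
Those 8 letters have V appearing 5 times and X appearing twice, giving (8)!/(5!·2!) = 168.

168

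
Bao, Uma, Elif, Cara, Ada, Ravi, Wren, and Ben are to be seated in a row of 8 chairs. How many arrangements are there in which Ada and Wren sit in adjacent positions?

10080

Place the 6 others and the Ada-Wren pair as 7 objects in a line; the pair has 2 internal arrangements.
That gives 2 × 7! = 2 × 5040 = 10080.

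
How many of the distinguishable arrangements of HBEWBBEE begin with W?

140

With the first slot taken by W, it remains to arrange the other 7 letters (HBEBBEE).
Those 7 letters have B appearing 3 times and E appearing 3 times, giving (7)!/(3!·3!) = 140.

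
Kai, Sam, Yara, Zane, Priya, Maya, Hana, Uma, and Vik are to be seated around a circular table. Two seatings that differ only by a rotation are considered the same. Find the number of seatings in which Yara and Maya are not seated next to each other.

All circular seatings of 9 people number (8)! = 40320.
Those with Yara next to Maya: fuse the pair into one unit and seat 8 units around a circle — 2·(7)! = 10080.
Subtracting, 40320 − 10080 = 30240.

30240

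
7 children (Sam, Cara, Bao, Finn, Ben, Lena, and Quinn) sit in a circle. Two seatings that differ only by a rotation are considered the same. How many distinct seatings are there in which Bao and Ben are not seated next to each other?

All circular seatings of 7 people number (6)! = 720.
Seatings with Bao beside Ben: treat them as a block with 2 internal orders, giving 2 × (5)! = 240.
Subtracting, 720 − 240 = 480.

480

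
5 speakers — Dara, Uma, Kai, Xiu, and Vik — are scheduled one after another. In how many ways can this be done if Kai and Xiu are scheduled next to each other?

48

Glue Kai and Xiu into one block (2 internal orders), leaving 4 units to arrange in a row.
So the count is 2·(4)! = 48.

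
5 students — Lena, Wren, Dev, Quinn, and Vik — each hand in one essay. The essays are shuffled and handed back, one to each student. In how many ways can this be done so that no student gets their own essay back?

44

Let Aᵢ be the assignments in which student i gets their own essay. We want the size of the complement of A₁∪…∪A_5.
By inclusion–exclusion this is Σ_{j=0}^{5} (−1)^j C(5,j)·(5−j)!.
Computing: 120 − 120 + 60 − 20 + 5 − 1 = 44.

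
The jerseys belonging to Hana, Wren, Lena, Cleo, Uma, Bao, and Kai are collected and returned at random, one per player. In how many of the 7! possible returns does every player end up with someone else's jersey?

1854

This is the derangement count D_7: permutations of 7 items with no fixed point.
By inclusion–exclusion this is Σ_{j=0}^{7} (−1)^j C(7,j)·(7−j)!.
Computing: 5040 − 5040 + 2520 − 840 + 210 − 42 + 7 − 1 = 1854.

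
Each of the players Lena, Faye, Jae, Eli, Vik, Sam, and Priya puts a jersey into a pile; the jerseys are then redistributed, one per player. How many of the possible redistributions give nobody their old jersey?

1854

Let Aᵢ be the assignments in which player i gets their old jersey. We want the size of the complement of A₁∪…∪A_7.
By inclusion–exclusion this is Σ_{j=0}^{7} (−1)^j C(7,j)·(7−j)!.
Computing: 5040 − 5040 + 2520 − 840 + 210 − 42 + 7 − 1 = 1854.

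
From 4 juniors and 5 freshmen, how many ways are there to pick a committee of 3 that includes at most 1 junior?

Split by how many juniors are chosen (0 through 1).
Sum: C(4,0)·C(5,3) + C(4,1)·C(5,2) = 10 + 40 = 50.

50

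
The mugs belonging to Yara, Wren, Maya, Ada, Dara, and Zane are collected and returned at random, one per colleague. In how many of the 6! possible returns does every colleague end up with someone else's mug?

Let Aᵢ be the assignments in which colleague i gets their own mug. We want the size of the complement of A₁∪…∪A_6.
By inclusion–exclusion this is Σ_{j=0}^{6} (−1)^j C(6,j)·(6−j)!.
Computing: 720 − 720 + 360 − 120 + 30 − 6 + 1 = 265.

265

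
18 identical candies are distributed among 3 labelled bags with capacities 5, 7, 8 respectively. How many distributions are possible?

6

Ignoring the caps, the number of non-negative solutions to x_1+…+x_3 = 18 is C(20,2) = 190.
Subtract solutions that violate a single cap (substitute x_i' = x_i − (cap_i+1)): x_1 ≥ 6 gives C(14,2) = 91; x_2 ≥ 8 gives C(12,2) = 66; x_3 ≥ 9 gives C(11,2) = 55. Together 212.
Add back pairs where two caps are both exceeded: 15 + 10 + 3 = 28.
By inclusion–exclusion the count is 190 − 212 + 28 = 6.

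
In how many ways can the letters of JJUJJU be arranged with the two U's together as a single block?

5

Treat the 2 copies of U as a single block. The multiset to arrange is then {UU, J, J, J, J}, 5 items in all.
That gives (5)!/(4!) = 5 arrangements.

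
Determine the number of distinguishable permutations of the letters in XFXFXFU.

140

The 7 letters of XFXFXFU have repeats: F appearing 3 times and X appearing 3 times.
Dividing 7! = 5040 by 3!·3! = 36 for the repeated letters gives 140.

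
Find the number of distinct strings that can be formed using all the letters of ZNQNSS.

180

The 6 letters of ZNQNSS have repeats: N appearing twice and S appearing twice.
The number of distinct arrangements is 6!/(2!·2!) = 720/4 = 180.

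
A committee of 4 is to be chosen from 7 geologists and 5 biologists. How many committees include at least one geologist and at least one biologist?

455

Total 4-person selections from all 12: C(12,4) = 495.
Selections missing a whole group: no geologists → C(5,4) = 5; no biologists → C(7,4) = 35.
Both groups omitted at once is impossible, so 495 − 40 = 455.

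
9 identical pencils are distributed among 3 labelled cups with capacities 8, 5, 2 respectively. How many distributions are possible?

17

Without the upper bounds there are C(11,2) = 55 ways to split 9 among 3 cups.
Subtract solutions that violate a single cap (substitute x_i' = x_i − (cap_i+1)): x_1 ≥ 9 gives C(2,2) = 1; x_2 ≥ 6 gives C(5,2) = 10; x_3 ≥ 3 gives C(8,2) = 28. Together 39.
Add back pairs where two caps are both exceeded: 0 + 0 + 1 = 1.
By inclusion–exclusion the count is 55 − 39 + 1 = 17.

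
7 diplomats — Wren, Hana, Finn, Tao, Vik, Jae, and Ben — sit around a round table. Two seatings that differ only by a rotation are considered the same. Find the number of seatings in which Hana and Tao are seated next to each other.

240

Treat {Hana, Tao} as one unit (2 internal orders) and seat the resulting 6 units around the table: (5)! circular arrangements.
So 2 × (5)! = 2 × 120 = 240.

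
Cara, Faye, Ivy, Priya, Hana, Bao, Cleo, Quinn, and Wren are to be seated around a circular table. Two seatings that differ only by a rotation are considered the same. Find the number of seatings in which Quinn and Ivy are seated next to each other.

Glue Quinn and Ivy into a block (2 internal orders). Seating 8 units around a circle gives (7)! arrangements.
So 2 × (7)! = 2 × 5040 = 10080.

10080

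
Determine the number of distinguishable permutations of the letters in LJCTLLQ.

LJCTLLQ has 7 letters with L appearing 3 times.
So there are 7! / (3!) = 840 distinguishable arrangements.

840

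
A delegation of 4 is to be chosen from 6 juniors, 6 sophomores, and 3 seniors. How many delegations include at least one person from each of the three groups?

648

With no constraint there are C(15,4) = 1365 possible selections.
Selections missing a whole group: no juniors → C(9,4) = 126; no sophomores → C(9,4) = 126; no seniors → C(12,4) = 495.
Add back selections omitting two groups (i.e. drawn from a single group): C(6,4) + C(6,4) + C(3,4) = 30.
By inclusion–exclusion: 1365 − 747 + 30 = 648.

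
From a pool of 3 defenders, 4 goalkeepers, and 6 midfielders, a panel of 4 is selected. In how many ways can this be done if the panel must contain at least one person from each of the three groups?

With no constraint there are C(13,4) = 715 possible selections.
Selections missing a whole group: no defenders → C(10,4) = 210; no goalkeepers → C(9,4) = 126; no midfielders → C(7,4) = 35.
Add back selections omitting two groups (i.e. drawn from a single group): C(3,4) + C(4,4) + C(6,4) = 16.
By inclusion–exclusion: 715 − 371 + 16 = 360.

360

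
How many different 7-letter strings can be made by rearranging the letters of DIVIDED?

420

DIVIDED has 7 letters with D appearing 3 times and I appearing twice.
The number of distinct arrangements is 7!/(3!·2!) = 5040/12 = 420.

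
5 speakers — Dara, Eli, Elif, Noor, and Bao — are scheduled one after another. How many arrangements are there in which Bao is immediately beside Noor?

48

Place the 3 others and the Bao-Noor pair as 4 objects in a line; the pair has 2 internal arrangements.
So the count is 2·(4)! = 48.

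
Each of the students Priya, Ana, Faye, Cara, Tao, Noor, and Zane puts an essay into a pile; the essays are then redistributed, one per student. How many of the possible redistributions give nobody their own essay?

1854

Let Aᵢ be the assignments in which student i gets their own essay. We want the size of the complement of A₁∪…∪A_7.
By inclusion–exclusion this is Σ_{j=0}^{7} (−1)^j C(7,j)·(7−j)!.
Computing: 5040 − 5040 + 2520 − 840 + 210 − 42 + 7 − 1 = 1854.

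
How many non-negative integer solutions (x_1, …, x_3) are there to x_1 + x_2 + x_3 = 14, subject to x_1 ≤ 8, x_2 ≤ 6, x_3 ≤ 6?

28

By stars and bars, unrestricted non-negative solutions to x_1+…+x_3 = 14 number C(14+2,2) = 120.
Subtract solutions that violate a single cap (substitute x_i' = x_i − (cap_i+1)): x_1 ≥ 9 gives C(7,2) = 21; x_2 ≥ 7 gives C(9,2) = 36; x_3 ≥ 7 gives C(9,2) = 36. Together 93.
Add back pairs where two caps are both exceeded: 0 + 0 + 1 = 1.
By inclusion–exclusion the count is 120 − 93 + 1 = 28.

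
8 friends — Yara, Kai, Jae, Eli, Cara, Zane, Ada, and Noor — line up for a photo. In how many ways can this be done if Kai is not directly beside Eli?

30240

Of the 8! = 40320 arrangements, those with Kai and Eli adjacent number 2 × 7! = 10080 (treat the pair as a block with 2 internal orders).
So 40320 − 10080 = 30240 arrangements keep them apart.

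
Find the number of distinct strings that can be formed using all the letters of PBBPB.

The 5 letters of PBBPB have repeats: B appearing 3 times and P appearing twice.
The number of distinct arrangements is 5!/(3!·2!) = 120/12 = 10.

10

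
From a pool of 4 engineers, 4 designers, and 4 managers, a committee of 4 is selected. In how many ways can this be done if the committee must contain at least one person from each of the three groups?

288

With no constraint there are C(12,4) = 495 possible selections.
Selections missing a whole group: no engineers → C(8,4) = 70; no designers → C(8,4) = 70; no managers → C(8,4) = 70.
Add back selections omitting two groups (i.e. drawn from a single group): C(4,4) + C(4,4) + C(4,4) = 3.
By inclusion–exclusion: 495 − 210 + 3 = 288.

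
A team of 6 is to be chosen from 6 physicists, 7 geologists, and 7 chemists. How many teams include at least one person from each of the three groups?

Total 6-person selections from all 20: C(20,6) = 38760.
Subtract selections that omit an entire group: no physicists → C(14,6) = 3003; no geologists → C(13,6) = 1716; no chemists → C(13,6) = 1716.
Add back selections omitting two groups (i.e. drawn from a single group): C(6,6) + C(7,6) + C(7,6) = 15.
By inclusion–exclusion: 38760 − 6435 + 15 = 32340.

32340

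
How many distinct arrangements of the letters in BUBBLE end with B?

60

With the last slot taken by B, it remains to arrange the other 5 letters (UBBLE).
Those 5 letters have B appearing twice, giving (5)!/(2!) = 60.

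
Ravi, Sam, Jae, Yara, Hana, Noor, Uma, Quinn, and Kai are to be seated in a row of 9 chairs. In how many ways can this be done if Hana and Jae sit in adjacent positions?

Treat {Hana, Jae} as a single unit. There are 8 units to order, and the pair itself can be ordered 2 ways.
That gives 2 × 8! = 2 × 40320 = 80640.

80640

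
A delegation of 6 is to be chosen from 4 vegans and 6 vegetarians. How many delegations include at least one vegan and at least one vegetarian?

With no constraint there are C(10,6) = 210 possible selections.
Selections missing a whole group: no vegans → C(6,6) = 1; no vegetarians → C(4,6) = 0.
Both groups omitted at once is impossible, so 210 − 1 = 209.

209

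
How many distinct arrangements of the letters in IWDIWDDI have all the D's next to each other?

60

Treat the 3 copies of D as a single block. The multiset to arrange is then {DDD, I, I, I, W, W}, 6 items in all.
That gives (6)!/(3!·2!) = 60 arrangements.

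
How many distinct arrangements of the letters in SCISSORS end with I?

210

With the last slot taken by I, it remains to arrange the other 7 letters (SCSSORS).
Those 7 letters have S appearing 4 times, giving (7)!/(4!) = 210.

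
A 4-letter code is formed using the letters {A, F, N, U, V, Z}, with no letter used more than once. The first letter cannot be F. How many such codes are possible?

The first letter has 6−1 = 5 choices (anything except F).
The remaining 3 letters are filled from the other 5 symbols without repetition: 5 × 4 × 3 = 60.
Total: 5 × 60 = 300.

300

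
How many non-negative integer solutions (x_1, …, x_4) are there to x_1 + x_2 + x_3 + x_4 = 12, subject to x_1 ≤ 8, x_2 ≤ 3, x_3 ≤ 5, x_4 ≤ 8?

176

Ignoring the caps, the number of non-negative solutions to x_1+…+x_4 = 12 is C(15,3) = 455.
Subtract solutions that violate a single cap (substitute x_i' = x_i − (cap_i+1)): x_1 ≥ 9 gives C(6,3) = 20; x_2 ≥ 4 gives C(11,3) = 165; x_3 ≥ 6 gives C(9,3) = 84; x_4 ≥ 9 gives C(6,3) = 20. Together 289.
Add back pairs where two caps are both exceeded: 0 + 0 + 0 + 10 + 0 + 0 = 10.
By inclusion–exclusion the count is 455 − 289 + 10 = 176.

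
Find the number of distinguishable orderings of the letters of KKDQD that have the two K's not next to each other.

There are 5!/(2!·2!) = 30 arrangements of KKDQD in total.
If the two K's are adjacent, glue them into one block, leaving 4 items to arrange: (4)!/(2!) = 12 ways.
Subtracting, 30 − 12 = 18 arrangements keep the K's apart.

18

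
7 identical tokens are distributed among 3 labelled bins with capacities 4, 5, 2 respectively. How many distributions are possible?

By stars and bars, unrestricted non-negative solutions to x_1+…+x_3 = 7 number C(7+2,2) = 36.
Subtract solutions that violate a single cap (substitute x_i' = x_i − (cap_i+1)): x_1 ≥ 5 gives C(4,2) = 6; x_2 ≥ 6 gives C(3,2) = 3; x_3 ≥ 3 gives C(6,2) = 15. Together 24.
No two caps can be exceeded simultaneously, so the pair terms are all 0.
By inclusion–exclusion the count is 36 − 24 + 0 = 12.

12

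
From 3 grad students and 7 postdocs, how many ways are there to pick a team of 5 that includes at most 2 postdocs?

Split by how many postdocs are chosen (0 through 2).
Sum: C(7,0)·C(3,5) + C(7,1)·C(3,4) + C(7,2)·C(3,3) = 0 + 0 + 21 = 21.

21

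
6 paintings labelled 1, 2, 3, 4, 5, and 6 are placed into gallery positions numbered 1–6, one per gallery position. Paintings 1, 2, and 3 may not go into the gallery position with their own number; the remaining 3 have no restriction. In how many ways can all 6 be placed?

Let Aᵢ (for i ∈ {1, 2, 3}) be the placements that put painting i in its forbidden gallery position. Any j of these fix j positions, leaving (6−j)! ways to fill the rest, and there are C(3,j) ways to pick which j.
By inclusion–exclusion, the number of valid placements is Σ_{j=0}^{3} (−1)^j C(3,j)·(6−j)!.
Computing: 720 − 360 + 72 − 6 = 426.

426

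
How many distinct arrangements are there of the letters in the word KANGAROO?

The 8 letters of KANGAROO have repeats: A appearing twice and O appearing twice.
The number of distinct arrangements is 8!/(2!·2!) = 40320/4 = 10080.

10080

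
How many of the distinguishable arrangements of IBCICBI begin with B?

With the first slot taken by B, it remains to arrange the other 6 letters (ICICBI).
Those 6 letters have C appearing twice and I appearing 3 times, giving (6)!/(3!·2!) = 60.

60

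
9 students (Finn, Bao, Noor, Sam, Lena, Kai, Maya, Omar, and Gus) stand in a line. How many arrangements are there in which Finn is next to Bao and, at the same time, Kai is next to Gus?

Treat {Finn,Bao} as one block (2 orders) and {Kai,Gus} as another (2 orders).
That leaves 7 units to arrange: 2 × 2 × 7! = 4 × 5040 = 20160.

20160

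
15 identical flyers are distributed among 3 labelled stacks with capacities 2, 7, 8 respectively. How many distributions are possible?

6

Without the upper bounds there are C(17,2) = 136 ways to split 15 among 3 stacks.
Subtract solutions that violate a single cap (substitute x_i' = x_i − (cap_i+1)): x_1 ≥ 3 gives C(14,2) = 91; x_2 ≥ 8 gives C(9,2) = 36; x_3 ≥ 9 gives C(8,2) = 28. Together 155.
Add back pairs where two caps are both exceeded: 15 + 10 + 0 = 25.
By inclusion–exclusion the count is 136 − 155 + 25 = 6.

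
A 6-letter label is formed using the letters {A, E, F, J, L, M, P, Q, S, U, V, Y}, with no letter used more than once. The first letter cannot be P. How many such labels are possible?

The first letter has 12−1 = 11 choices (anything except P).
The remaining 5 letters are filled from the other 11 symbols without repetition: 11 × 10 × 9 × 8 × 7 = 55440.
Total: 11 × 55440 = 609840.

609840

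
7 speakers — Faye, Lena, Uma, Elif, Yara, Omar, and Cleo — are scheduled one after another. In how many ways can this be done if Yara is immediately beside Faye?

Glue Yara and Faye into one block (2 internal orders), leaving 6 units to arrange in a row.
That gives 2 × 6! = 2 × 720 = 1440.

1440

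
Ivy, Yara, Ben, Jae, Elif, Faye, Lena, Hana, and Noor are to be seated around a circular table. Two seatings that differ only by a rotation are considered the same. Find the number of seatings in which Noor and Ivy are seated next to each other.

10080

Glue Noor and Ivy into a block (2 internal orders). Seating 8 units around a circle gives (7)! arrangements.
So 2 × (7)! = 2 × 5040 = 10080.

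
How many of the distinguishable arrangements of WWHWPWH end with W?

With the last slot taken by W, it remains to arrange the other 6 letters (WHWPWH).
Those 6 letters have H appearing twice and W appearing 3 times, giving (6)!/(3!·2!) = 60.

60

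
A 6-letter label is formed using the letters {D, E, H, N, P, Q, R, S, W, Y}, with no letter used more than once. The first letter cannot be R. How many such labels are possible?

136080

The first letter has 10−1 = 9 choices (anything except R).
The remaining 5 letters are filled from the other 9 symbols without repetition: 9 × 8 × 7 × 6 × 5 = 15120.
Total: 9 × 15120 = 136080.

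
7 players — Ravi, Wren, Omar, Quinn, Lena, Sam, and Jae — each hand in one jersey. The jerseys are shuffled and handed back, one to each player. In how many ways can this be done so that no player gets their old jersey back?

Let Aᵢ be the assignments in which player i gets their old jersey. We want the size of the complement of A₁∪…∪A_7.
By inclusion–exclusion this is Σ_{j=0}^{7} (−1)^j C(7,j)·(7−j)!.
Computing: 5040 − 5040 + 2520 − 840 + 210 − 42 + 7 − 1 = 1854.

1854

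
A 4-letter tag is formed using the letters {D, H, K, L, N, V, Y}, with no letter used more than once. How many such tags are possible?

This is a permutation of 4 out of 7: P(7,4) = 7!/3!.
7 × 6 × 5 × 4 = 840.

840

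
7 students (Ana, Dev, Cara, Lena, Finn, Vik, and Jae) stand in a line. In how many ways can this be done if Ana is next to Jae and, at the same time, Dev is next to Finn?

Treat {Ana,Jae} as one block (2 orders) and {Dev,Finn} as another (2 orders).
That leaves 5 units to arrange: 2 × 2 × 5! = 4 × 120 = 480.

480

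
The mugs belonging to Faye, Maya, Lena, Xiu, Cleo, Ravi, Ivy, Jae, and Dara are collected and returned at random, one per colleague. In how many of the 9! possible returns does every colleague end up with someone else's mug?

Let Aᵢ be the assignments in which colleague i gets their own mug. We want the size of the complement of A₁∪…∪A_9.
By inclusion–exclusion this is Σ_{j=0}^{9} (−1)^j C(9,j)·(9−j)!.
Computing: 362880 − 362880 + 181440 − 60480 + 15120 − 3024 + 504 − 72 + 9 − 1 = 133496.

133496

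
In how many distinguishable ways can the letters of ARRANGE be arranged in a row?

The 7 letters of ARRANGE have repeats: A appearing twice and R appearing twice.
The number of distinct arrangements is 7!/(2!·2!) = 5040/4 = 1260.

1260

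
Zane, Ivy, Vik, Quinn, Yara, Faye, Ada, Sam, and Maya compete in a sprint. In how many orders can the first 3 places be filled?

This is an ordered selection of 3 from 9: P(9,3).
That gives 9 × 8 × 7 = 504.

504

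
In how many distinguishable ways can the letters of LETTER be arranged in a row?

180

LETTER has 6 letters with E appearing twice and T appearing twice.
The number of distinct arrangements is 6!/(2!·2!) = 720/4 = 180.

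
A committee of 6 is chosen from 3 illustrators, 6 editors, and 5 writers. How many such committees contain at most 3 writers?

2814

Split by how many writers are chosen (0 through 3).
Sum: C(5,0)·C(9,6) + C(5,1)·C(9,5) + C(5,2)·C(9,4) + C(5,3)·C(9,3) = 84 + 630 + 1260 + 840 = 2814.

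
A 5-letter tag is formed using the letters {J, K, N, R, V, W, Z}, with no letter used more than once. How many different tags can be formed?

With no repetition, fill the 5 letters in order: 7 choices, then 6, down to 3.
7 × 6 × 5 × 4 × 3 = 2520.

2520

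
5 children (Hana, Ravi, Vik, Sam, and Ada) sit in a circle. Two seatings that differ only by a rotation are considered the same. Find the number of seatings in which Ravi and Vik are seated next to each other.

Treat {Ravi, Vik} as one unit (2 internal orders) and seat the resulting 4 units around the table: (3)! circular arrangements.
So 2 × (3)! = 2 × 6 = 12.

12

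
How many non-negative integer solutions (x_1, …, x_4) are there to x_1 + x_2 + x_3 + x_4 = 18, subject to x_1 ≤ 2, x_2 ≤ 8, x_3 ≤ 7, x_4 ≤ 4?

19

Ignoring the caps, the number of non-negative solutions to x_1+…+x_4 = 18 is C(21,3) = 1330.
Subtract solutions that violate a single cap (substitute x_i' = x_i − (cap_i+1)): x_1 ≥ 3 gives C(18,3) = 816; x_2 ≥ 9 gives C(12,3) = 220; x_3 ≥ 8 gives C(13,3) = 286; x_4 ≥ 5 gives C(16,3) = 560. Together 1882.
Add back pairs where two caps are both exceeded: 84 + 120 + 286 + 4 + 35 + 56 = 585.
Subtract triples: 0 + 4 + 10 + 0 = 14.
By inclusion–exclusion the count is 1330 − 1882 + 585 − 14 = 19.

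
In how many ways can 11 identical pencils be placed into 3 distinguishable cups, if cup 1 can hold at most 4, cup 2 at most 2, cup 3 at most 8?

9

Without the upper bounds there are C(13,2) = 78 ways to split 11 among 3 cups.
Subtract solutions that violate a single cap (substitute x_i' = x_i − (cap_i+1)): x_1 ≥ 5 gives C(8,2) = 28; x_2 ≥ 3 gives C(10,2) = 45; x_3 ≥ 9 gives C(4,2) = 6. Together 79.
Add back pairs where two caps are both exceeded: 10 + 0 + 0 = 10.
By inclusion–exclusion the count is 78 − 79 + 10 = 9.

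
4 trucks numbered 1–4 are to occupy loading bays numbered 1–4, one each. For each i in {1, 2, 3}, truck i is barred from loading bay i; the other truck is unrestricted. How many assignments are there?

11

Let Aᵢ (for i ∈ {1, 2, 3}) be the placements that put truck i in its forbidden loading bay. Any j of these fix j positions, leaving (4−j)! ways to fill the rest, and there are C(3,j) ways to pick which j.
By inclusion–exclusion, the number of valid placements is Σ_{j=0}^{3} (−1)^j C(3,j)·(4−j)!.
Computing: 24 − 18 + 6 − 1 = 11.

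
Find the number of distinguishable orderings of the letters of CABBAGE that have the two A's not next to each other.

Total arrangements of CABBAGE: 7!/(2!·2!) = 1260.
Arrangements with the A's together: treat AA as one letter, giving (6)!/(2!) = 360.
Hence 1260 − 360 = 900.

900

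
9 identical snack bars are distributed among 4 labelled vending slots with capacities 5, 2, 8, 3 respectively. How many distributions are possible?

By stars and bars, unrestricted non-negative solutions to x_1+…+x_4 = 9 number C(9+3,3) = 220.
Subtract solutions that violate a single cap (substitute x_i' = x_i − (cap_i+1)): x_1 ≥ 6 gives C(6,3) = 20; x_2 ≥ 3 gives C(9,3) = 84; x_3 ≥ 9 gives C(3,3) = 1; x_4 ≥ 4 gives C(8,3) = 56. Together 161.
Add back pairs where two caps are both exceeded: 1 + 0 + 0 + 0 + 10 + 0 = 11.
By inclusion–exclusion the count is 220 − 161 + 11 = 70.

70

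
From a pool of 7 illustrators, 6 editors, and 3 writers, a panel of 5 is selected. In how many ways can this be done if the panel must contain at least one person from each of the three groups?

Total 5-person selections from all 16: C(16,5) = 4368.
Selections missing a whole group: no illustrators → C(9,5) = 126; no editors → C(10,5) = 252; no writers → C(13,5) = 1287.
Add back selections omitting two groups (i.e. drawn from a single group): C(7,5) + C(6,5) + C(3,5) = 27.
By inclusion–exclusion: 4368 − 1665 + 27 = 2730.

2730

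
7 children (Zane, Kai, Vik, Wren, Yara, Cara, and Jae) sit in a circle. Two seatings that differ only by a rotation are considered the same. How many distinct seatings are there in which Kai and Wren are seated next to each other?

240

Treat {Kai, Wren} as one unit (2 internal orders) and seat the resulting 6 units around the table: (5)! circular arrangements.
So 2 × (5)! = 2 × 120 = 240.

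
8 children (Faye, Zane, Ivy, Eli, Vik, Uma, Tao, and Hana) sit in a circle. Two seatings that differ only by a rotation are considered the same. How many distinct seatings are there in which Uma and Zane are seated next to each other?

1440

Treat {Uma, Zane} as one unit (2 internal orders) and seat the resulting 7 units around the table: (6)! circular arrangements.
So 2 × (6)! = 2 × 720 = 1440.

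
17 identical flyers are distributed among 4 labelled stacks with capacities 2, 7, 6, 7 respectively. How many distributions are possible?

46

By stars and bars, unrestricted non-negative solutions to x_1+…+x_4 = 17 number C(17+3,3) = 1140.
Subtract solutions that violate a single cap (substitute x_i' = x_i − (cap_i+1)): x_1 ≥ 3 gives C(17,3) = 680; x_2 ≥ 8 gives C(12,3) = 220; x_3 ≥ 7 gives C(13,3) = 286; x_4 ≥ 8 gives C(12,3) = 220. Together 1406.
Add back pairs where two caps are both exceeded: 84 + 120 + 84 + 10 + 4 + 10 = 312.
By inclusion–exclusion the count is 1140 − 1406 + 312 = 46.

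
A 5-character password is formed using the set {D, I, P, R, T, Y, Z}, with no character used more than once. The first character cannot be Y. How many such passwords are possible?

2160

The first character has 7−1 = 6 choices (anything except Y).
The remaining 4 characters are filled from the other 6 symbols without repetition: 6 × 5 × 4 × 3 = 360.
Total: 6 × 360 = 2160.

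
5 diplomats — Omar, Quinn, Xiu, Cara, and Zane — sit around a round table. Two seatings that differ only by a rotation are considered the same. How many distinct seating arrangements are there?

24

Fix one person's seat to break rotational symmetry; the remaining 4 people can be arranged in (4)! = 24 ways.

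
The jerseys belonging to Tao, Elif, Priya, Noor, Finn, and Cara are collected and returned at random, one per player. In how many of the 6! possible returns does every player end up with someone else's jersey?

265

Count assignments avoiding every fixed point. For any j of the 6 players fixed to their old jersey, the other 6−j can be arranged in (6−j)! ways.
By inclusion–exclusion this is Σ_{j=0}^{6} (−1)^j C(6,j)·(6−j)!.
Computing: 720 − 720 + 360 − 120 + 30 − 6 + 1 = 265.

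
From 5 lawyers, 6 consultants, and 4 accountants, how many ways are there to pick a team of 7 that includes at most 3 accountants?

Split by how many accountants are chosen (0 through 3).
Sum: C(4,0)·C(11,7) + C(4,1)·C(11,6) + C(4,2)·C(11,5) + C(4,3)·C(11,4) = 330 + 1848 + 2772 + 1320 = 6270.

6270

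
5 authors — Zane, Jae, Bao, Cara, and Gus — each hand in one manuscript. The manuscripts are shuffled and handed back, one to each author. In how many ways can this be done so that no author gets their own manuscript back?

This is the derangement count D_5: permutations of 5 items with no fixed point.
By inclusion–exclusion this is Σ_{j=0}^{5} (−1)^j C(5,j)·(5−j)!.
Computing: 120 − 120 + 60 − 20 + 5 − 1 = 44.

44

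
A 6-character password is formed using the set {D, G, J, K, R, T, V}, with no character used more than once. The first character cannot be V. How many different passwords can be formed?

The first character has 7−1 = 6 choices (anything except V).
The remaining 5 characters are filled from the other 6 symbols without repetition: 6 × 5 × 4 × 3 × 2 = 720.
Total: 6 × 720 = 4320.

4320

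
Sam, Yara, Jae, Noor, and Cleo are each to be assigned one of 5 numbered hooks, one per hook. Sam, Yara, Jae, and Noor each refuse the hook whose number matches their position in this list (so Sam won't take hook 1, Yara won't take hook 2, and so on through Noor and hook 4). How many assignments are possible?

Let Aᵢ (for 1 ≤ i ≤ 4) be the placements that put person i in their forbidden hook. Any j of these fix j positions, leaving (5−j)! ways to fill the rest, and there are C(4,j) ways to pick which j.
By inclusion–exclusion, the number of valid placements is Σ_{j=0}^{4} (−1)^j C(4,j)·(5−j)!.
Computing: 120 − 96 + 36 − 8 + 1 = 53.

53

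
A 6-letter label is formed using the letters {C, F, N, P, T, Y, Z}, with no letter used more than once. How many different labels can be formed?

Choose and order 6 of the 7 symbols: the first letter has 7 options, the next 6, and so on down to 2.
7 × 6 × 5 × 4 × 3 × 2 = 5040.

5040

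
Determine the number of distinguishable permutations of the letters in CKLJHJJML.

Letter multiplicities in CKLJHJJML: C×1, H×1, J×3, K×1, L×2, M×1.
So there are 9! / (3!·2!) = 30240 distinguishable arrangements.

30240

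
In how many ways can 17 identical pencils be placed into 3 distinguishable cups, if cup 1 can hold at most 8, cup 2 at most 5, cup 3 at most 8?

15

By stars and bars, unrestricted non-negative solutions to x_1+…+x_3 = 17 number C(17+2,2) = 171.
Subtract solutions that violate a single cap (substitute x_i' = x_i − (cap_i+1)): x_1 ≥ 9 gives C(10,2) = 45; x_2 ≥ 6 gives C(13,2) = 78; x_3 ≥ 9 gives C(10,2) = 45. Together 168.
Add back pairs where two caps are both exceeded: 6 + 0 + 6 = 12.
By inclusion–exclusion the count is 171 − 168 + 12 = 15.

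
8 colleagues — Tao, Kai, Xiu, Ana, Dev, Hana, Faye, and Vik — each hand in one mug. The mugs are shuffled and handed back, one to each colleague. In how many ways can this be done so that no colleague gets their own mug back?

14833

Let Aᵢ be the assignments in which colleague i gets their own mug. We want the size of the complement of A₁∪…∪A_8.
By inclusion–exclusion this is Σ_{j=0}^{8} (−1)^j C(8,j)·(8−j)!.
Computing: 40320 − 40320 + 20160 − 6720 + 1680 − 336 + 56 − 8 + 1 = 14833.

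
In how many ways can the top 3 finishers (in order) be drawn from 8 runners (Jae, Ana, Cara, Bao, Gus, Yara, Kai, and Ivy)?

There are 8 choices for 1st place, 7 for 2nd, and 6 for 3rd.
That gives 8 × 7 × 6 = 336.

336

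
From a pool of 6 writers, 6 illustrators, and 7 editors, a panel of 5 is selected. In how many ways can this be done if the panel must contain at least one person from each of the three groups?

8295

Unrestricted: C(19,5) = 11628 ways to pick any 5 of the 19.
Selections missing a whole group: no writers → C(13,5) = 1287; no illustrators → C(13,5) = 1287; no editors → C(12,5) = 792.
Add back selections omitting two groups (i.e. drawn from a single group): C(6,5) + C(6,5) + C(7,5) = 33.
By inclusion–exclusion: 11628 − 3366 + 33 = 8295.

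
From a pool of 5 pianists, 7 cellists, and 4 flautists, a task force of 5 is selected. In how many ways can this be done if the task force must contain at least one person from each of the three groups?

3010

Total 5-person selections from all 16: C(16,5) = 4368.
Subtract selections that omit an entire group: no pianists → C(11,5) = 462; no cellists → C(9,5) = 126; no flautists → C(12,5) = 792.
Add back selections omitting two groups (i.e. drawn from a single group): C(5,5) + C(7,5) + C(4,5) = 22.
By inclusion–exclusion: 4368 − 1380 + 22 = 3010.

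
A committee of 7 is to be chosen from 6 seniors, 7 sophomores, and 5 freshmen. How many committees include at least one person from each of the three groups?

With no constraint there are C(18,7) = 31824 possible selections.
Subtract selections that omit an entire group: no seniors → C(12,7) = 792; no sophomores → C(11,7) = 330; no freshmen → C(13,7) = 1716.
Add back selections omitting two groups (i.e. drawn from a single group): C(6,7) + C(7,7) + C(5,7) = 1.
By inclusion–exclusion: 31824 − 2838 + 1 = 28987.

28987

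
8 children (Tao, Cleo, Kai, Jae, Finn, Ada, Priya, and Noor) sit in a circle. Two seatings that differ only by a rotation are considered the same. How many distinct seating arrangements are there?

5040

Seat Tao anywhere (absorbing the rotational symmetry), then permute the other 7: (7)! = 5040.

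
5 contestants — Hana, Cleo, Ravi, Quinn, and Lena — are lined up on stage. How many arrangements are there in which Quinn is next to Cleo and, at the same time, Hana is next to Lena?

Treat {Quinn,Cleo} as one block (2 orders) and {Hana,Lena} as another (2 orders).
That leaves 3 units to arrange: 2 × 2 × 3! = 4 × 6 = 24.

24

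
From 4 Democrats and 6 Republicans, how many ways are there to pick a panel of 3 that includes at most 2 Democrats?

Split by how many Democrats are chosen (0 through 2).
Sum: C(4,0)·C(6,3) + C(4,1)·C(6,2) + C(4,2)·C(6,1) = 20 + 60 + 36 = 116.

116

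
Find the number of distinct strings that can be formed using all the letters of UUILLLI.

210

UUILLLI has 7 letters with I appearing twice, L appearing 3 times, and U appearing twice.
So there are 7! / (3!·2!·2!) = 210 distinguishable arrangements.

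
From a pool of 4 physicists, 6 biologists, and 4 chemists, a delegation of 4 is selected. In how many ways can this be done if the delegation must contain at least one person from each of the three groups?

Unrestricted: C(14,4) = 1001 ways to pick any 4 of the 14.
Subtract selections that omit an entire group: no physicists → C(10,4) = 210; no biologists → C(8,4) = 70; no chemists → C(10,4) = 210.
Add back selections omitting two groups (i.e. drawn from a single group): C(4,4) + C(6,4) + C(4,4) = 17.
By inclusion–exclusion: 1001 − 490 + 17 = 528.

528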